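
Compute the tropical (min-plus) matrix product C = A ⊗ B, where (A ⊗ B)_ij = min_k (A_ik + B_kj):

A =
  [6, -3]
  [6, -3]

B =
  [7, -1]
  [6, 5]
A ⊗ B =
  [3, 2]
  [3, 2]

Apply the min-plus product entry-by-entry:
  C[0][0] = min over k of (A[0][0] + B[0][0] = 6 + 7 = 13, A[0][1] + B[1][0] = -3 + 6 = 3) = 3 (attained at k = 1)
  C[0][1] = min over k of (A[0][0] + B[0][1] = 6 + -1 = 5, A[0][1] + B[1][1] = -3 + 5 = 2) = 2 (attained at k = 1)
  C[1][0] = min over k of (A[1][0] + B[0][0] = 6 + 7 = 13, A[1][1] + B[1][0] = -3 + 6 = 3) = 3 (attained at k = 1)
  C[1][1] = min over k of (A[1][0] + B[0][1] = 6 + -1 = 5, A[1][1] + B[1][1] = -3 + 5 = 2) = 2 (attained at k = 1)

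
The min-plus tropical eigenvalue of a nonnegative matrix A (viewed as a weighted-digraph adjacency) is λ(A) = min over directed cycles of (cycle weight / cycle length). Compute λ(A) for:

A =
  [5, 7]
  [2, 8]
λ(A) = 9/2

Enumerate directed cycles and compute their means (weight / length). Sample:
  cycle 0 → 0: weight = 5, length = 1, mean = 5/1 ≈ 5.000
  cycle 1 → 1: weight = 8, length = 1, mean = 8/1 ≈ 8.000
  cycle 0 → 1 → 0: weight = 9, length = 2, mean = 9/2 ≈ 4.500
  cycle 1 → 0 → 1: weight = 9, length = 2, mean = 9/2 ≈ 4.500
Minimum mean = 4.500, attained e.g. along the cycle 0 → 1 → 0 with weight 9 and length 2. So λ(A) = 9/2 = 9/2.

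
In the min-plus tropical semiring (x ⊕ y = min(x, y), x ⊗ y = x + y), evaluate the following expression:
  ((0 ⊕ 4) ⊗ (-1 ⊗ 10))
((0 ⊕ 4) ⊗ (-1 ⊗ 10)) = 9

Expand innermost to outermost. Recall ⊕ takes the minimum of its arguments and ⊗ takes their sum. Working out the expression ((0 ⊕ 4) ⊗ (-1 ⊗ 10)) gives 9.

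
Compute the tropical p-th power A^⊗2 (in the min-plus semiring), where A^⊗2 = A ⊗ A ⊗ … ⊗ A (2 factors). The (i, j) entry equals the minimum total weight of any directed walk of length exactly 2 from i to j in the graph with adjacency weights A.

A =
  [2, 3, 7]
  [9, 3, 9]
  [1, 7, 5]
A^⊗2 =
  [4, 5, 9]
  [10, 6, 12]
  [3, 4, 8]

Each entry (A^⊗2)_ij equals the minimum over all length-2 walks i = v_0 → v_1 → … → v_2 = j of Σ_t A[v_t][v_{t+1}]. For example, for (i, j) = (0, 2) we minimise over 3 possible intermediate vertex sequences; the minimum is 9, attained along the walk 0 → 0 → 2.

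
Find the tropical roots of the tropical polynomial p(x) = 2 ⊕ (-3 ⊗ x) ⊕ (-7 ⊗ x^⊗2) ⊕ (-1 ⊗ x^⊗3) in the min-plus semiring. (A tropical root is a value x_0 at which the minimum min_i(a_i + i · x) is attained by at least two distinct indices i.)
Roots: {-6, 4, 5}

Each tropical root is a break point of the lower envelope of the lines y = a_i + i · x (there are 4 lines, with slopes 0, 1, ..., 3). Only the lines that attain the minimum somewhere contribute to roots; other lines are dominated. Here the surviving (envelope) indices are i = 3, i = 2, i = 1, i = 0.
Intersections between consecutive envelope lines give the roots: for adjacent envelope indices i < j the intersection is x = (a_i − a_j) / (j − i). Reading off the sorted break points: {-6, 4, 5}.
Verification: at each break x_0, at least two indices attain the minimum of min_i(a_i + i · x_0).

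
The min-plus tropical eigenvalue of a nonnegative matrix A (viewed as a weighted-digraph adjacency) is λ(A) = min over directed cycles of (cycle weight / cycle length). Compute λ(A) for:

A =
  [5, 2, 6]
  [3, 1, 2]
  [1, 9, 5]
λ(A) = 1

Enumerate directed cycles and compute their means (weight / length). Sample:
  cycle 0 → 0: weight = 5, length = 1, mean = 5/1 ≈ 5.000
  cycle 1 → 1: weight = 1, length = 1, mean = 1/1 ≈ 1.000
  cycle 2 → 2: weight = 5, length = 1, mean = 5/1 ≈ 5.000
  cycle 0 → 1 → 0: weight = 5, length = 2, mean = 5/2 ≈ 2.500
  cycle 0 → 2 → 0: weight = 7, length = 2, mean = 7/2 ≈ 3.500
  cycle 1 → 0 → 1: weight = 5, length = 2, mean = 5/2 ≈ 2.500
Minimum mean = 1.000, attained e.g. along the cycle 1 → 1 with weight 1 and length 1. So λ(A) = 1/1 = 1.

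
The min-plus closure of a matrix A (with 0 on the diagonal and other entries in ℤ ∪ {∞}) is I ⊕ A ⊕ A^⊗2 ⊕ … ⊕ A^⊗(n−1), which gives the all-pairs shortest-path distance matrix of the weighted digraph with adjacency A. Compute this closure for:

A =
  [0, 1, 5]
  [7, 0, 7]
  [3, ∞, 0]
Closure =
  [0, 1, 5]
  [7, 0, 7]
  [3, 4, 0]

This is the Floyd-Warshall all-pairs shortest-path computation. For each intermediate vertex k = 0, 1, …, 2, update dist[i][j] ← min(dist[i][j], dist[i][k] + dist[k][j]). The final matrix gives, for each (i, j), the minimum total weight of any directed path from i to j (possibly empty when i = j).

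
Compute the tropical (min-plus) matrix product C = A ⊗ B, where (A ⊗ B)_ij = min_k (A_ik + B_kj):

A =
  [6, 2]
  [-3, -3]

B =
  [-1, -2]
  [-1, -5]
A ⊗ B =
  [1, -3]
  [-4, -8]

Apply the min-plus product entry-by-entry:
  C[0][0] = min over k of (A[0][0] + B[0][0] = 6 + -1 = 5, A[0][1] + B[1][0] = 2 + -1 = 1) = 1 (attained at k = 1)
  C[0][1] = min over k of (A[0][0] + B[0][1] = 6 + -2 = 4, A[0][1] + B[1][1] = 2 + -5 = -3) = -3 (attained at k = 1)
  C[1][0] = min over k of (A[1][0] + B[0][0] = -3 + -1 = -4, A[1][1] + B[1][0] = -3 + -1 = -4) = -4 (attained at k = 0)
  C[1][1] = min over k of (A[1][0] + B[0][1] = -3 + -2 = -5, A[1][1] + B[1][1] = -3 + -5 = -8) = -8 (attained at k = 1)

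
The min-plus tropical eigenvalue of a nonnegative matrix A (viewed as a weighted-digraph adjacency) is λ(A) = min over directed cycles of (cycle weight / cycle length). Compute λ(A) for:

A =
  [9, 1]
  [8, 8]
λ(A) = 9/2

Enumerate directed cycles and compute their means (weight / length). Sample:
  cycle 0 → 0: weight = 9, length = 1, mean = 9/1 ≈ 9.000
  cycle 1 → 1: weight = 8, length = 1, mean = 8/1 ≈ 8.000
  cycle 0 → 1 → 0: weight = 9, length = 2, mean = 9/2 ≈ 4.500
  cycle 1 → 0 → 1: weight = 9, length = 2, mean = 9/2 ≈ 4.500
Minimum mean = 4.500, attained e.g. along the cycle 0 → 1 → 0 with weight 9 and length 2. So λ(A) = 9/2 = 9/2.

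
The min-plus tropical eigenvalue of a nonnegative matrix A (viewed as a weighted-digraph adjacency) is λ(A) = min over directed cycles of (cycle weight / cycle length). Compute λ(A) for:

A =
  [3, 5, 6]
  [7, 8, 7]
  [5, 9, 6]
λ(A) = 3

Enumerate directed cycles and compute their means (weight / length). Sample:
  cycle 0 → 0: weight = 3, length = 1, mean = 3/1 ≈ 3.000
  cycle 1 → 1: weight = 8, length = 1, mean = 8/1 ≈ 8.000
  cycle 2 → 2: weight = 6, length = 1, mean = 6/1 ≈ 6.000
  cycle 0 → 1 → 0: weight = 12, length = 2, mean = 12/2 ≈ 6.000
  cycle 0 → 2 → 0: weight = 11, length = 2, mean = 11/2 ≈ 5.500
  cycle 1 → 0 → 1: weight = 12, length = 2, mean = 12/2 ≈ 6.000
Minimum mean = 3.000, attained e.g. along the cycle 0 → 0 with weight 3 and length 1. So λ(A) = 3/1 = 3.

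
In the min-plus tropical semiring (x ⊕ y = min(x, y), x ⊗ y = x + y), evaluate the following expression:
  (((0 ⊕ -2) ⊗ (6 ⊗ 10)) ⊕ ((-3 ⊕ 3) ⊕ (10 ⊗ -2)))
(((0 ⊕ -2) ⊗ (6 ⊗ 10)) ⊕ ((-3 ⊕ 3) ⊕ (10 ⊗ -2))) = -3

Expand innermost to outermost. Recall ⊕ takes the minimum of its arguments and ⊗ takes their sum. Working out the expression (((0 ⊕ -2) ⊗ (6 ⊗ 10)) ⊕ ((-3 ⊕ 3) ⊕ (10 ⊗ -2))) gives -3.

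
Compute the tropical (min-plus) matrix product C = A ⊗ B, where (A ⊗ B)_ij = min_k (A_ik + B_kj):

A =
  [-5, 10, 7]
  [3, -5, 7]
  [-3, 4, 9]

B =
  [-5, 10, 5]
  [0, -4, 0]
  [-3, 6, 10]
A ⊗ B =
  [-10, 5, 0]
  [-5, -9, -5]
  [-8, 0, 2]

Apply the min-plus product entry-by-entry:
  C[0][0] = min over k of (A[0][0] + B[0][0] = -5 + -5 = -10, A[0][1] + B[1][0] = 10 + 0 = 10, A[0][2] + B[2][0] = 7 + -3 = 4) = -10 (attained at k = 0)
  C[0][1] = min over k of (A[0][0] + B[0][1] = -5 + 10 = 5, A[0][1] + B[1][1] = 10 + -4 = 6, A[0][2] + B[2][1] = 7 + 6 = 13) = 5 (attained at k = 0)
  C[0][2] = min over k of (A[0][0] + B[0][2] = -5 + 5 = 0, A[0][1] + B[1][2] = 10 + 0 = 10, A[0][2] + B[2][2] = 7 + 10 = 17) = 0 (attained at k = 0)
  C[1][0] = min over k of (A[1][0] + B[0][0] = 3 + -5 = -2, A[1][1] + B[1][0] = -5 + 0 = -5, A[1][2] + B[2][0] = 7 + -3 = 4) = -5 (attained at k = 1)
  C[1][1] = min over k of (A[1][0] + B[0][1] = 3 + 10 = 13, A[1][1] + B[1][1] = -5 + -4 = -9, A[1][2] + B[2][1] = 7 + 6 = 13) = -9 (attained at k = 1)
  C[1][2] = min over k of (A[1][0] + B[0][2] = 3 + 5 = 8, A[1][1] + B[1][2] = -5 + 0 = -5, A[1][2] + B[2][2] = 7 + 10 = 17) = -5 (attained at k = 1)
  C[2][0] = min over k of (A[2][0] + B[0][0] = -3 + -5 = -8, A[2][1] + B[1][0] = 4 + 0 = 4, A[2][2] + B[2][0] = 9 + -3 = 6) = -8 (attained at k = 0)
  C[2][1] = min over k of (A[2][0] + B[0][1] = -3 + 10 = 7, A[2][1] + B[1][1] = 4 + -4 = 0, A[2][2] + B[2][1] = 9 + 6 = 15) = 0 (attained at k = 1)
  C[2][2] = min over k of (A[2][0] + B[0][2] = -3 + 5 = 2, A[2][1] + B[1][2] = 4 + 0 = 4, A[2][2] + B[2][2] = 9 + 10 = 19) = 2 (attained at k = 0)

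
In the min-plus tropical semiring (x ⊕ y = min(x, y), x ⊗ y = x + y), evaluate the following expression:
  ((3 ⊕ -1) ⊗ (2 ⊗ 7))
((3 ⊕ -1) ⊗ (2 ⊗ 7)) = 8

Expand innermost to outermost. Recall ⊕ takes the minimum of its arguments and ⊗ takes their sum. Working out the expression ((3 ⊕ -1) ⊗ (2 ⊗ 7)) gives 8.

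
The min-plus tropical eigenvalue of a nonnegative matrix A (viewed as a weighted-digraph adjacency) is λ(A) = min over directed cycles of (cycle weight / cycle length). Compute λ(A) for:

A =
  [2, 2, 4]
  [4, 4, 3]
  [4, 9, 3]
λ(A) = 2

Enumerate directed cycles and compute their means (weight / length). Sample:
  cycle 0 → 0: weight = 2, length = 1, mean = 2/1 ≈ 2.000
  cycle 1 → 1: weight = 4, length = 1, mean = 4/1 ≈ 4.000
  cycle 2 → 2: weight = 3, length = 1, mean = 3/1 ≈ 3.000
  cycle 0 → 1 → 0: weight = 6, length = 2, mean = 6/2 ≈ 3.000
  cycle 0 → 2 → 0: weight = 8, length = 2, mean = 8/2 ≈ 4.000
  cycle 1 → 0 → 1: weight = 6, length = 2, mean = 6/2 ≈ 3.000
Minimum mean = 2.000, attained e.g. along the cycle 0 → 0 with weight 2 and length 1. So λ(A) = 2/1 = 2.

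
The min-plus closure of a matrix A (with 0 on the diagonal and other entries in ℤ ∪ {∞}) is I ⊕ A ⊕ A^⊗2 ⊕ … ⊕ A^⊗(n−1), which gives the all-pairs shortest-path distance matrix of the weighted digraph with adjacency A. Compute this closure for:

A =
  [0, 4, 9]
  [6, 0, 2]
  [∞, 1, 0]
Closure =
  [0, 4, 6]
  [6, 0, 2]
  [7, 1, 0]

This is the Floyd-Warshall all-pairs shortest-path computation. For each intermediate vertex k = 0, 1, …, 2, update dist[i][j] ← min(dist[i][j], dist[i][k] + dist[k][j]). The final matrix gives, for each (i, j), the minimum total weight of any directed path from i to j (possibly empty when i = j).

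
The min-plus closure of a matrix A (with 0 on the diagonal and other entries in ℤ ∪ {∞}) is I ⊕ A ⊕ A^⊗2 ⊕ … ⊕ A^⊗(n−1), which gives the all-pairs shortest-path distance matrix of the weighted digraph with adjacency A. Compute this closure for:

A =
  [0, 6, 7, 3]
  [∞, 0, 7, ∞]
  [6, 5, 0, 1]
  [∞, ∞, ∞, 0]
Closure =
  [0, 6, 7, 3]
  [13, 0, 7, 8]
  [6, 5, 0, 1]
  [∞, ∞, ∞, 0]

This is the Floyd-Warshall all-pairs shortest-path computation. For each intermediate vertex k = 0, 1, …, 3, update dist[i][j] ← min(dist[i][j], dist[i][k] + dist[k][j]). The final matrix gives, for each (i, j), the minimum total weight of any directed path from i to j (possibly empty when i = j).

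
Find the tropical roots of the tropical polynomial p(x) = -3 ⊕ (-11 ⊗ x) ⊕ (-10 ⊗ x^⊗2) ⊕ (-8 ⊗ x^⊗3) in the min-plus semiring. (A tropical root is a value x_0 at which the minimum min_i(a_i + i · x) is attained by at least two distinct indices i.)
Roots: {-2, -1, 8}

Each tropical root is a break point of the lower envelope of the lines y = a_i + i · x (there are 4 lines, with slopes 0, 1, ..., 3). Only the lines that attain the minimum somewhere contribute to roots; other lines are dominated. Here the surviving (envelope) indices are i = 3, i = 2, i = 1, i = 0.
Intersections between consecutive envelope lines give the roots: for adjacent envelope indices i < j the intersection is x = (a_i − a_j) / (j − i). Reading off the sorted break points: {-2, -1, 8}.
Verification: at each break x_0, at least two indices attain the minimum of min_i(a_i + i · x_0).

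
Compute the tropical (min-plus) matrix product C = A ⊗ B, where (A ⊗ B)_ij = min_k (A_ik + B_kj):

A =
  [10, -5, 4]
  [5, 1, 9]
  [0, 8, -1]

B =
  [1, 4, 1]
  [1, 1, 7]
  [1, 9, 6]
A ⊗ B =
  [-4, -4, 2]
  [2, 2, 6]
  [0, 4, 1]

Apply the min-plus product entry-by-entry:
  C[0][0] = min over k of (A[0][0] + B[0][0] = 10 + 1 = 11, A[0][1] + B[1][0] = -5 + 1 = -4, A[0][2] + B[2][0] = 4 + 1 = 5) = -4 (attained at k = 1)
  C[0][1] = min over k of (A[0][0] + B[0][1] = 10 + 4 = 14, A[0][1] + B[1][1] = -5 + 1 = -4, A[0][2] + B[2][1] = 4 + 9 = 13) = -4 (attained at k = 1)
  C[0][2] = min over k of (A[0][0] + B[0][2] = 10 + 1 = 11, A[0][1] + B[1][2] = -5 + 7 = 2, A[0][2] + B[2][2] = 4 + 6 = 10) = 2 (attained at k = 1)
  C[1][0] = min over k of (A[1][0] + B[0][0] = 5 + 1 = 6, A[1][1] + B[1][0] = 1 + 1 = 2, A[1][2] + B[2][0] = 9 + 1 = 10) = 2 (attained at k = 1)
  C[1][1] = min over k of (A[1][0] + B[0][1] = 5 + 4 = 9, A[1][1] + B[1][1] = 1 + 1 = 2, A[1][2] + B[2][1] = 9 + 9 = 18) = 2 (attained at k = 1)
  C[1][2] = min over k of (A[1][0] + B[0][2] = 5 + 1 = 6, A[1][1] + B[1][2] = 1 + 7 = 8, A[1][2] + B[2][2] = 9 + 6 = 15) = 6 (attained at k = 0)
  C[2][0] = min over k of (A[2][0] + B[0][0] = 0 + 1 = 1, A[2][1] + B[1][0] = 8 + 1 = 9, A[2][2] + B[2][0] = -1 + 1 = 0) = 0 (attained at k = 2)
  C[2][1] = min over k of (A[2][0] + B[0][1] = 0 + 4 = 4, A[2][1] + B[1][1] = 8 + 1 = 9, A[2][2] + B[2][1] = -1 + 9 = 8) = 4 (attained at k = 0)
  C[2][2] = min over k of (A[2][0] + B[0][2] = 0 + 1 = 1, A[2][1] + B[1][2] = 8 + 7 = 15, A[2][2] + B[2][2] = -1 + 6 = 5) = 1 (attained at k = 0)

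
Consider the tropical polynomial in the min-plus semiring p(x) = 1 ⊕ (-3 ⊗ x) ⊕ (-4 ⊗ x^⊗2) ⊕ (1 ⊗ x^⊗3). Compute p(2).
p(2) = -1

A tropical monomial a ⊗ x^⊗i evaluates to a + i · x. Evaluating each term at x = 2:
  Term 0 contributes 1 + 0 · 2 = 1
  Term 1 contributes -3 + 1 · 2 = -1
  Term 2 contributes -4 + 2 · 2 = 0
  Term 3 contributes 1 + 3 · 2 = 7
p(2) = ⊕ of these = min[1, -1, 0, 7] = -1.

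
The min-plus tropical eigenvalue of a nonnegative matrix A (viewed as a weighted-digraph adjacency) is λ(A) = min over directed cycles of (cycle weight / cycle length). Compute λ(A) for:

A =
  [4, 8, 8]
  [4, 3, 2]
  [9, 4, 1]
λ(A) = 1

Enumerate directed cycles and compute their means (weight / length). Sample:
  cycle 0 → 0: weight = 4, length = 1, mean = 4/1 ≈ 4.000
  cycle 1 → 1: weight = 3, length = 1, mean = 3/1 ≈ 3.000
  cycle 2 → 2: weight = 1, length = 1, mean = 1/1 ≈ 1.000
  cycle 0 → 1 → 0: weight = 12, length = 2, mean = 12/2 ≈ 6.000
  cycle 0 → 2 → 0: weight = 17, length = 2, mean = 17/2 ≈ 8.500
  cycle 1 → 0 → 1: weight = 12, length = 2, mean = 12/2 ≈ 6.000
Minimum mean = 1.000, attained e.g. along the cycle 2 → 2 with weight 1 and length 1. So λ(A) = 1/1 = 1.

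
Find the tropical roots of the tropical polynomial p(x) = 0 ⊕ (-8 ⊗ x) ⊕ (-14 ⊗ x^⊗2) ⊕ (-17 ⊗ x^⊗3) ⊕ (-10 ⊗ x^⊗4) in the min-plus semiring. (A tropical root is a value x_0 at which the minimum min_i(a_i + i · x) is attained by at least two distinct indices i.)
Roots: {-7, 3, 6, 8}

Each tropical root is a break point of the lower envelope of the lines y = a_i + i · x (there are 5 lines, with slopes 0, 1, ..., 4). Only the lines that attain the minimum somewhere contribute to roots; other lines are dominated. Here the surviving (envelope) indices are i = 4, i = 3, i = 2, i = 1, i = 0.
Intersections between consecutive envelope lines give the roots: for adjacent envelope indices i < j the intersection is x = (a_i − a_j) / (j − i). Reading off the sorted break points: {-7, 3, 6, 8}.
Verification: at each break x_0, at least two indices attain the minimum of min_i(a_i + i · x_0).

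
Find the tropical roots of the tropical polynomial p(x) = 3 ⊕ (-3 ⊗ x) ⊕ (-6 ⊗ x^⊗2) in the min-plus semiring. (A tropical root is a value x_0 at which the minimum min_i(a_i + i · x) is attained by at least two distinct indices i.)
Roots: {3, 6}

Each tropical root is a break point of the lower envelope of the lines y = a_i + i · x (there are 3 lines, with slopes 0, 1, ..., 2). Only the lines that attain the minimum somewhere contribute to roots; other lines are dominated. Here the surviving (envelope) indices are i = 2, i = 1, i = 0.
Intersections between consecutive envelope lines give the roots: for adjacent envelope indices i < j the intersection is x = (a_i − a_j) / (j − i). Reading off the sorted break points: {3, 6}.
Verification: at each break x_0, at least two indices attain the minimum of min_i(a_i + i · x_0).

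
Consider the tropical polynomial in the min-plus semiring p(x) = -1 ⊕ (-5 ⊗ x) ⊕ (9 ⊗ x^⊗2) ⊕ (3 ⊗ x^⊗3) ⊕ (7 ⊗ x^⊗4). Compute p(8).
p(8) = -1

A tropical monomial a ⊗ x^⊗i evaluates to a + i · x. Evaluating each term at x = 8:
  Term 0 contributes -1 + 0 · 8 = -1
  Term 1 contributes -5 + 1 · 8 = 3
  Term 2 contributes 9 + 2 · 8 = 25
  Term 3 contributes 3 + 3 · 8 = 27
  Term 4 contributes 7 + 4 · 8 = 39
p(8) = ⊕ of these = min[-1, 3, 25, 27, 39] = -1.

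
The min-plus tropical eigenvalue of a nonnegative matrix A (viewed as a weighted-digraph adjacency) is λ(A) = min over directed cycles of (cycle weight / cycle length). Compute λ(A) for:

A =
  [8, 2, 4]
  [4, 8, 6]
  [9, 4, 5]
λ(A) = 3

Enumerate directed cycles and compute their means (weight / length). Sample:
  cycle 0 → 0: weight = 8, length = 1, mean = 8/1 ≈ 8.000
  cycle 1 → 1: weight = 8, length = 1, mean = 8/1 ≈ 8.000
  cycle 2 → 2: weight = 5, length = 1, mean = 5/1 ≈ 5.000
  cycle 0 → 1 → 0: weight = 6, length = 2, mean = 6/2 ≈ 3.000
  cycle 0 → 2 → 0: weight = 13, length = 2, mean = 13/2 ≈ 6.500
  cycle 1 → 0 → 1: weight = 6, length = 2, mean = 6/2 ≈ 3.000
Minimum mean = 3.000, attained e.g. along the cycle 0 → 1 → 0 with weight 6 and length 2. So λ(A) = 6/2 = 3.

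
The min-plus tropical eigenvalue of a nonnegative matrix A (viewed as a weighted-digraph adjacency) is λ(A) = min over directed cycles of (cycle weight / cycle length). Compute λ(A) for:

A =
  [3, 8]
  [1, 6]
λ(A) = 3

Enumerate directed cycles and compute their means (weight / length). Sample:
  cycle 0 → 0: weight = 3, length = 1, mean = 3/1 ≈ 3.000
  cycle 1 → 1: weight = 6, length = 1, mean = 6/1 ≈ 6.000
  cycle 0 → 1 → 0: weight = 9, length = 2, mean = 9/2 ≈ 4.500
  cycle 1 → 0 → 1: weight = 9, length = 2, mean = 9/2 ≈ 4.500
Minimum mean = 3.000, attained e.g. along the cycle 0 → 0 with weight 3 and length 1. So λ(A) = 3/1 = 3.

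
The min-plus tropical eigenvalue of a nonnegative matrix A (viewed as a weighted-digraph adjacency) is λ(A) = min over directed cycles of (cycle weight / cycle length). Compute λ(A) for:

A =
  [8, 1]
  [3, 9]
λ(A) = 2

Enumerate directed cycles and compute their means (weight / length). Sample:
  cycle 0 → 0: weight = 8, length = 1, mean = 8/1 ≈ 8.000
  cycle 1 → 1: weight = 9, length = 1, mean = 9/1 ≈ 9.000
  cycle 0 → 1 → 0: weight = 4, length = 2, mean = 4/2 ≈ 2.000
  cycle 1 → 0 → 1: weight = 4, length = 2, mean = 4/2 ≈ 2.000
Minimum mean = 2.000, attained e.g. along the cycle 0 → 1 → 0 with weight 4 and length 2. So λ(A) = 4/2 = 2.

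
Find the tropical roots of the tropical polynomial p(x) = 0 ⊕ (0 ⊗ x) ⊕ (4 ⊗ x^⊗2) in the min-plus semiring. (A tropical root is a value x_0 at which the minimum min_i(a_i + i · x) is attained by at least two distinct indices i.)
Roots: {-4, 0}

Each tropical root is a break point of the lower envelope of the lines y = a_i + i · x (there are 3 lines, with slopes 0, 1, ..., 2). Only the lines that attain the minimum somewhere contribute to roots; other lines are dominated. Here the surviving (envelope) indices are i = 2, i = 1, i = 0.
Intersections between consecutive envelope lines give the roots: for adjacent envelope indices i < j the intersection is x = (a_i − a_j) / (j − i). Reading off the sorted break points: {-4, 0}.
Verification: at each break x_0, at least two indices attain the minimum of min_i(a_i + i · x_0).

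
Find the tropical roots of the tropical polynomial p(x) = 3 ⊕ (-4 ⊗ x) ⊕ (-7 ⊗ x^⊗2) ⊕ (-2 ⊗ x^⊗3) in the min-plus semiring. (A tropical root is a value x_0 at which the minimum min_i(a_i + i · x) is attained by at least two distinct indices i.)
Roots: {-5, 3, 7}

Each tropical root is a break point of the lower envelope of the lines y = a_i + i · x (there are 4 lines, with slopes 0, 1, ..., 3). Only the lines that attain the minimum somewhere contribute to roots; other lines are dominated. Here the surviving (envelope) indices are i = 3, i = 2, i = 1, i = 0.
Intersections between consecutive envelope lines give the roots: for adjacent envelope indices i < j the intersection is x = (a_i − a_j) / (j − i). Reading off the sorted break points: {-5, 3, 7}.
Verification: at each break x_0, at least two indices attain the minimum of min_i(a_i + i · x_0).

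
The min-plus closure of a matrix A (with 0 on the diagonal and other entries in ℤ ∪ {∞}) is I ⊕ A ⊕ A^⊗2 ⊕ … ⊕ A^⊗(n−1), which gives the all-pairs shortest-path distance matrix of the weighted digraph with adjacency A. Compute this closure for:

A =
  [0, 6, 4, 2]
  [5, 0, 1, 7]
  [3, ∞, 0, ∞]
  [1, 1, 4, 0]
Closure =
  [0, 3, 4, 2]
  [4, 0, 1, 6]
  [3, 6, 0, 5]
  [1, 1, 2, 0]

This is the Floyd-Warshall all-pairs shortest-path computation. For each intermediate vertex k = 0, 1, …, 3, update dist[i][j] ← min(dist[i][j], dist[i][k] + dist[k][j]). The final matrix gives, for each (i, j), the minimum total weight of any directed path from i to j (possibly empty when i = j).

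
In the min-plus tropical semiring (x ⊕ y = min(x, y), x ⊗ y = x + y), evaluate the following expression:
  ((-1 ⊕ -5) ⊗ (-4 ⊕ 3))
((-1 ⊕ -5) ⊗ (-4 ⊕ 3)) = -9

Expand innermost to outermost. Recall ⊕ takes the minimum of its arguments and ⊗ takes their sum. Working out the expression ((-1 ⊕ -5) ⊗ (-4 ⊕ 3)) gives -9.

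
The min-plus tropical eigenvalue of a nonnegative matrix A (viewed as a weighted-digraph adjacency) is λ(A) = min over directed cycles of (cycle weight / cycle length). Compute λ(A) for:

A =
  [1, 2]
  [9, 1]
λ(A) = 1

Enumerate directed cycles and compute their means (weight / length). Sample:
  cycle 0 → 0: weight = 1, length = 1, mean = 1/1 ≈ 1.000
  cycle 1 → 1: weight = 1, length = 1, mean = 1/1 ≈ 1.000
  cycle 0 → 1 → 0: weight = 11, length = 2, mean = 11/2 ≈ 5.500
  cycle 1 → 0 → 1: weight = 11, length = 2, mean = 11/2 ≈ 5.500
Minimum mean = 1.000, attained e.g. along the cycle 0 → 0 with weight 1 and length 1. So λ(A) = 1/1 = 1.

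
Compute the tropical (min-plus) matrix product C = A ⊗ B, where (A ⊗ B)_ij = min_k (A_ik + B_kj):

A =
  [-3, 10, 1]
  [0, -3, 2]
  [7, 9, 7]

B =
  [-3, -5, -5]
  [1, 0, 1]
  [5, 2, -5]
A ⊗ B =
  [-6, -8, -8]
  [-3, -5, -5]
  [4, 2, 2]

Apply the min-plus product entry-by-entry:
  C[0][0] = min over k of (A[0][0] + B[0][0] = -3 + -3 = -6, A[0][1] + B[1][0] = 10 + 1 = 11, A[0][2] + B[2][0] = 1 + 5 = 6) = -6 (attained at k = 0)
  C[0][1] = min over k of (A[0][0] + B[0][1] = -3 + -5 = -8, A[0][1] + B[1][1] = 10 + 0 = 10, A[0][2] + B[2][1] = 1 + 2 = 3) = -8 (attained at k = 0)
  C[0][2] = min over k of (A[0][0] + B[0][2] = -3 + -5 = -8, A[0][1] + B[1][2] = 10 + 1 = 11, A[0][2] + B[2][2] = 1 + -5 = -4) = -8 (attained at k = 0)
  C[1][0] = min over k of (A[1][0] + B[0][0] = 0 + -3 = -3, A[1][1] + B[1][0] = -3 + 1 = -2, A[1][2] + B[2][0] = 2 + 5 = 7) = -3 (attained at k = 0)
  C[1][1] = min over k of (A[1][0] + B[0][1] = 0 + -5 = -5, A[1][1] + B[1][1] = -3 + 0 = -3, A[1][2] + B[2][1] = 2 + 2 = 4) = -5 (attained at k = 0)
  C[1][2] = min over k of (A[1][0] + B[0][2] = 0 + -5 = -5, A[1][1] + B[1][2] = -3 + 1 = -2, A[1][2] + B[2][2] = 2 + -5 = -3) = -5 (attained at k = 0)
  C[2][0] = min over k of (A[2][0] + B[0][0] = 7 + -3 = 4, A[2][1] + B[1][0] = 9 + 1 = 10, A[2][2] + B[2][0] = 7 + 5 = 12) = 4 (attained at k = 0)
  C[2][1] = min over k of (A[2][0] + B[0][1] = 7 + -5 = 2, A[2][1] + B[1][1] = 9 + 0 = 9, A[2][2] + B[2][1] = 7 + 2 = 9) = 2 (attained at k = 0)
  C[2][2] = min over k of (A[2][0] + B[0][2] = 7 + -5 = 2, A[2][1] + B[1][2] = 9 + 1 = 10, A[2][2] + B[2][2] = 7 + -5 = 2) = 2 (attained at k = 0)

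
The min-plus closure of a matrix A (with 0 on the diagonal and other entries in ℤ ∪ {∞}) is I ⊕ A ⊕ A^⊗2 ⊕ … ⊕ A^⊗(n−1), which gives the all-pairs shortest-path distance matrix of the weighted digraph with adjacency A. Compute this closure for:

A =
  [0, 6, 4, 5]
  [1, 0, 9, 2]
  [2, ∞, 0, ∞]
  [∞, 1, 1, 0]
Closure =
  [0, 6, 4, 5]
  [1, 0, 3, 2]
  [2, 8, 0, 7]
  [2, 1, 1, 0]

This is the Floyd-Warshall all-pairs shortest-path computation. For each intermediate vertex k = 0, 1, …, 3, update dist[i][j] ← min(dist[i][j], dist[i][k] + dist[k][j]). The final matrix gives, for each (i, j), the minimum total weight of any directed path from i to j (possibly empty when i = j).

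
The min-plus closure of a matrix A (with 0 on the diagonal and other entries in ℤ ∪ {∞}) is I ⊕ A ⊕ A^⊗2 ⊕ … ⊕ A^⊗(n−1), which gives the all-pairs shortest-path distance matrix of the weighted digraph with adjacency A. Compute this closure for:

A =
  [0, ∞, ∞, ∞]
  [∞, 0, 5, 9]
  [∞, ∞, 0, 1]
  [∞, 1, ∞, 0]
Closure =
  [0, ∞, ∞, ∞]
  [∞, 0, 5, 6]
  [∞, 2, 0, 1]
  [∞, 1, 6, 0]

This is the Floyd-Warshall all-pairs shortest-path computation. For each intermediate vertex k = 0, 1, …, 3, update dist[i][j] ← min(dist[i][j], dist[i][k] + dist[k][j]). The final matrix gives, for each (i, j), the minimum total weight of any directed path from i to j (possibly empty when i = j).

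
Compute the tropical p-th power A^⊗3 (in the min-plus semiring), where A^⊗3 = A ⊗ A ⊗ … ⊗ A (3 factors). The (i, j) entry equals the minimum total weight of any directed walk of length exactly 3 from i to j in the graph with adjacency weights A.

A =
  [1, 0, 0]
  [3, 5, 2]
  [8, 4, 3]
A^⊗3 =
  [3, 2, 2]
  [5, 4, 4]
  [8, 7, 7]

Each entry (A^⊗3)_ij equals the minimum over all length-3 walks i = v_0 → v_1 → … → v_3 = j of Σ_t A[v_t][v_{t+1}]. For example, for (i, j) = (0, 2) we minimise over 9 possible intermediate vertex sequences; the minimum is 2, attained along the walk 0 → 0 → 0 → 2.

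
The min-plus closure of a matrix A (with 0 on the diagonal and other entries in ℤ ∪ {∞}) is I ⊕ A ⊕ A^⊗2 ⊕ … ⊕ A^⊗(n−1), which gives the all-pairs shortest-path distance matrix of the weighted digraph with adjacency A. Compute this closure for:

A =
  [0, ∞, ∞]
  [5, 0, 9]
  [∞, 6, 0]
Closure =
  [0, ∞, ∞]
  [5, 0, 9]
  [11, 6, 0]

This is the Floyd-Warshall all-pairs shortest-path computation. For each intermediate vertex k = 0, 1, …, 2, update dist[i][j] ← min(dist[i][j], dist[i][k] + dist[k][j]). The final matrix gives, for each (i, j), the minimum total weight of any directed path from i to j (possibly empty when i = j).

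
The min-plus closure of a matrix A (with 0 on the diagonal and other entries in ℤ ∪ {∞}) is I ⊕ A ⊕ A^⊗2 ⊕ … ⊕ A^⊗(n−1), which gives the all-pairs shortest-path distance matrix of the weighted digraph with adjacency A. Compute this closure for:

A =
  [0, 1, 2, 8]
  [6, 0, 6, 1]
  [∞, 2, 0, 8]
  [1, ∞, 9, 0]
Closure =
  [0, 1, 2, 2]
  [2, 0, 4, 1]
  [4, 2, 0, 3]
  [1, 2, 3, 0]

This is the Floyd-Warshall all-pairs shortest-path computation. For each intermediate vertex k = 0, 1, …, 3, update dist[i][j] ← min(dist[i][j], dist[i][k] + dist[k][j]). The final matrix gives, for each (i, j), the minimum total weight of any directed path from i to j (possibly empty when i = j).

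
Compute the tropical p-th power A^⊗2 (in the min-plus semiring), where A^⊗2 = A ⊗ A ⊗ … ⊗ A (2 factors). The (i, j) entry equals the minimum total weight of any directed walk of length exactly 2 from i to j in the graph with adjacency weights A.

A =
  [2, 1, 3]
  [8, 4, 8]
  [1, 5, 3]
A^⊗2 =
  [4, 3, 5]
  [9, 8, 11]
  [3, 2, 4]

Each entry (A^⊗2)_ij equals the minimum over all length-2 walks i = v_0 → v_1 → … → v_2 = j of Σ_t A[v_t][v_{t+1}]. For example, for (i, j) = (0, 2) we minimise over 3 possible intermediate vertex sequences; the minimum is 5, attained along the walk 0 → 0 → 2.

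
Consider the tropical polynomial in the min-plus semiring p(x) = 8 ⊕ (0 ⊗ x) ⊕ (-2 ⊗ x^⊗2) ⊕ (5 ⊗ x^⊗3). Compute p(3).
p(3) = 3

A tropical monomial a ⊗ x^⊗i evaluates to a + i · x. Evaluating each term at x = 3:
  Term 0 contributes 8 + 0 · 3 = 8
  Term 1 contributes 0 + 1 · 3 = 3
  Term 2 contributes -2 + 2 · 3 = 4
  Term 3 contributes 5 + 3 · 3 = 14
p(3) = ⊕ of these = min[8, 3, 4, 14] = 3.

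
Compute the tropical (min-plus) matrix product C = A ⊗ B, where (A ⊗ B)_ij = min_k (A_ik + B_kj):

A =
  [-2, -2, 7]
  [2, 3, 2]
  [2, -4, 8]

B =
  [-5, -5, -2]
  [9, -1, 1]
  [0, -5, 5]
A ⊗ B =
  [-7, -7, -4]
  [-3, -3, 0]
  [-3, -5, -3]

Apply the min-plus product entry-by-entry:
  C[0][0] = min over k of (A[0][0] + B[0][0] = -2 + -5 = -7, A[0][1] + B[1][0] = -2 + 9 = 7, A[0][2] + B[2][0] = 7 + 0 = 7) = -7 (attained at k = 0)
  C[0][1] = min over k of (A[0][0] + B[0][1] = -2 + -5 = -7, A[0][1] + B[1][1] = -2 + -1 = -3, A[0][2] + B[2][1] = 7 + -5 = 2) = -7 (attained at k = 0)
  C[0][2] = min over k of (A[0][0] + B[0][2] = -2 + -2 = -4, A[0][1] + B[1][2] = -2 + 1 = -1, A[0][2] + B[2][2] = 7 + 5 = 12) = -4 (attained at k = 0)
  C[1][0] = min over k of (A[1][0] + B[0][0] = 2 + -5 = -3, A[1][1] + B[1][0] = 3 + 9 = 12, A[1][2] + B[2][0] = 2 + 0 = 2) = -3 (attained at k = 0)
  C[1][1] = min over k of (A[1][0] + B[0][1] = 2 + -5 = -3, A[1][1] + B[1][1] = 3 + -1 = 2, A[1][2] + B[2][1] = 2 + -5 = -3) = -3 (attained at k = 0)
  C[1][2] = min over k of (A[1][0] + B[0][2] = 2 + -2 = 0, A[1][1] + B[1][2] = 3 + 1 = 4, A[1][2] + B[2][2] = 2 + 5 = 7) = 0 (attained at k = 0)
  C[2][0] = min over k of (A[2][0] + B[0][0] = 2 + -5 = -3, A[2][1] + B[1][0] = -4 + 9 = 5, A[2][2] + B[2][0] = 8 + 0 = 8) = -3 (attained at k = 0)
  C[2][1] = min over k of (A[2][0] + B[0][1] = 2 + -5 = -3, A[2][1] + B[1][1] = -4 + -1 = -5, A[2][2] + B[2][1] = 8 + -5 = 3) = -5 (attained at k = 1)
  C[2][2] = min over k of (A[2][0] + B[0][2] = 2 + -2 = 0, A[2][1] + B[1][2] = -4 + 1 = -3, A[2][2] + B[2][2] = 8 + 5 = 13) = -3 (attained at k = 1)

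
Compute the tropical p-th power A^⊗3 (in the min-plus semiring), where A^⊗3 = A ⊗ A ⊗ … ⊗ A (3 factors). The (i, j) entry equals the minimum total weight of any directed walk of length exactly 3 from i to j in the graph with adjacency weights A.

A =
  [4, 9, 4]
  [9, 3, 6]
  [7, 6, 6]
A^⊗3 =
  [12, 13, 12]
  [15, 9, 12]
  [15, 12, 15]

Each entry (A^⊗3)_ij equals the minimum over all length-3 walks i = v_0 → v_1 → … → v_3 = j of Σ_t A[v_t][v_{t+1}]. For example, for (i, j) = (0, 2) we minimise over 9 possible intermediate vertex sequences; the minimum is 12, attained along the walk 0 → 0 → 0 → 2.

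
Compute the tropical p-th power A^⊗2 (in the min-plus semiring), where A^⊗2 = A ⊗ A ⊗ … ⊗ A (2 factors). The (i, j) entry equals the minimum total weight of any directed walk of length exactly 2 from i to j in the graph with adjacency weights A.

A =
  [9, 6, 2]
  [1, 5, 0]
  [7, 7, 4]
A^⊗2 =
  [7, 9, 6]
  [6, 7, 3]
  [8, 11, 7]

Each entry (A^⊗2)_ij equals the minimum over all length-2 walks i = v_0 → v_1 → … → v_2 = j of Σ_t A[v_t][v_{t+1}]. For example, for (i, j) = (0, 2) we minimise over 3 possible intermediate vertex sequences; the minimum is 6, attained along the walk 0 → 1 → 2.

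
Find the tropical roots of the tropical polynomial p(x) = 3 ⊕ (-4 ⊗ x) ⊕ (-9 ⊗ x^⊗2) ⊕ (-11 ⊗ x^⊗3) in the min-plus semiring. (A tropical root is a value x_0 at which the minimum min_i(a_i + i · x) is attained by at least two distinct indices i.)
Roots: {2, 5, 7}

Each tropical root is a break point of the lower envelope of the lines y = a_i + i · x (there are 4 lines, with slopes 0, 1, ..., 3). Only the lines that attain the minimum somewhere contribute to roots; other lines are dominated. Here the surviving (envelope) indices are i = 3, i = 2, i = 1, i = 0.
Intersections between consecutive envelope lines give the roots: for adjacent envelope indices i < j the intersection is x = (a_i − a_j) / (j − i). Reading off the sorted break points: {2, 5, 7}.
Verification: at each break x_0, at least two indices attain the minimum of min_i(a_i + i · x_0).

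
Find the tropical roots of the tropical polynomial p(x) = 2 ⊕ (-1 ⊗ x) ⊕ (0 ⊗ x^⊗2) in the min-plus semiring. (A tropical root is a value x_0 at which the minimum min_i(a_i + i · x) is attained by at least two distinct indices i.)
Roots: {-1, 3}

Each tropical root is a break point of the lower envelope of the lines y = a_i + i · x (there are 3 lines, with slopes 0, 1, ..., 2). Only the lines that attain the minimum somewhere contribute to roots; other lines are dominated. Here the surviving (envelope) indices are i = 2, i = 1, i = 0.
Intersections between consecutive envelope lines give the roots: for adjacent envelope indices i < j the intersection is x = (a_i − a_j) / (j − i). Reading off the sorted break points: {-1, 3}.
Verification: at each break x_0, at least two indices attain the minimum of min_i(a_i + i · x_0).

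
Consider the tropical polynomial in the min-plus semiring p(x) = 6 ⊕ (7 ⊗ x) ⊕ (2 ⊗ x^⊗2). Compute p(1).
p(1) = 4

A tropical monomial a ⊗ x^⊗i evaluates to a + i · x. Evaluating each term at x = 1:
  Term 0 contributes 6 + 0 · 1 = 6
  Term 1 contributes 7 + 1 · 1 = 8
  Term 2 contributes 2 + 2 · 1 = 4
p(1) = ⊕ of these = min[6, 8, 4] = 4.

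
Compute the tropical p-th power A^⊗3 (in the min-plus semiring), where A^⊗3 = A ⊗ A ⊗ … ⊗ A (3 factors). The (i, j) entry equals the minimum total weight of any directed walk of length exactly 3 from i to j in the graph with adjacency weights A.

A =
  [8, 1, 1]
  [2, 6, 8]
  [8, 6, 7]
A^⊗3 =
  [9, 4, 4]
  [5, 9, 9]
  [11, 9, 9]

Each entry (A^⊗3)_ij equals the minimum over all length-3 walks i = v_0 → v_1 → … → v_3 = j of Σ_t A[v_t][v_{t+1}]. For example, for (i, j) = (0, 2) we minimise over 9 possible intermediate vertex sequences; the minimum is 4, attained along the walk 0 → 1 → 0 → 2.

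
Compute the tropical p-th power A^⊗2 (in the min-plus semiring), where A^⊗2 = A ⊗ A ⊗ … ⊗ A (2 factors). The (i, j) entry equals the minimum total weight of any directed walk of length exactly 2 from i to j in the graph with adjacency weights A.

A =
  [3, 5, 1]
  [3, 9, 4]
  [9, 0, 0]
A^⊗2 =
  [6, 1, 1]
  [6, 4, 4]
  [3, 0, 0]

Each entry (A^⊗2)_ij equals the minimum over all length-2 walks i = v_0 → v_1 → … → v_2 = j of Σ_t A[v_t][v_{t+1}]. For example, for (i, j) = (0, 2) we minimise over 3 possible intermediate vertex sequences; the minimum is 1, attained along the walk 0 → 2 → 2.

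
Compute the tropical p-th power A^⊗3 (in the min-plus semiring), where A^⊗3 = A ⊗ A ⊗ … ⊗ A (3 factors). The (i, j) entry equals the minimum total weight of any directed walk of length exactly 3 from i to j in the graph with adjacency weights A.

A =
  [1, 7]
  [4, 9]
A^⊗3 =
  [3, 9]
  [6, 12]

Each entry (A^⊗3)_ij equals the minimum over all length-3 walks i = v_0 → v_1 → … → v_3 = j of Σ_t A[v_t][v_{t+1}]. For example, for (i, j) = (0, 1) we minimise over 4 possible intermediate vertex sequences; the minimum is 9, attained along the walk 0 → 0 → 0 → 1.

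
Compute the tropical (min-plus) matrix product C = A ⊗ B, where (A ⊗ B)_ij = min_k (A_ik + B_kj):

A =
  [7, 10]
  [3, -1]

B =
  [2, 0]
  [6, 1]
A ⊗ B =
  [9, 7]
  [5, 0]

Apply the min-plus product entry-by-entry:
  C[0][0] = min over k of (A[0][0] + B[0][0] = 7 + 2 = 9, A[0][1] + B[1][0] = 10 + 6 = 16) = 9 (attained at k = 0)
  C[0][1] = min over k of (A[0][0] + B[0][1] = 7 + 0 = 7, A[0][1] + B[1][1] = 10 + 1 = 11) = 7 (attained at k = 0)
  C[1][0] = min over k of (A[1][0] + B[0][0] = 3 + 2 = 5, A[1][1] + B[1][0] = -1 + 6 = 5) = 5 (attained at k = 0)
  C[1][1] = min over k of (A[1][0] + B[0][1] = 3 + 0 = 3, A[1][1] + B[1][1] = -1 + 1 = 0) = 0 (attained at k = 1)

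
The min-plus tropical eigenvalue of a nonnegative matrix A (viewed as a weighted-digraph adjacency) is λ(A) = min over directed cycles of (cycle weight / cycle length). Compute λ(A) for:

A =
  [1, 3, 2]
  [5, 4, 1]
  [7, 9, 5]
λ(A) = 1

Enumerate directed cycles and compute their means (weight / length). Sample:
  cycle 0 → 0: weight = 1, length = 1, mean = 1/1 ≈ 1.000
  cycle 1 → 1: weight = 4, length = 1, mean = 4/1 ≈ 4.000
  cycle 2 → 2: weight = 5, length = 1, mean = 5/1 ≈ 5.000
  cycle 0 → 1 → 0: weight = 8, length = 2, mean = 8/2 ≈ 4.000
  cycle 0 → 2 → 0: weight = 9, length = 2, mean = 9/2 ≈ 4.500
  cycle 1 → 0 → 1: weight = 8, length = 2, mean = 8/2 ≈ 4.000
Minimum mean = 1.000, attained e.g. along the cycle 0 → 0 with weight 1 and length 1. So λ(A) = 1/1 = 1.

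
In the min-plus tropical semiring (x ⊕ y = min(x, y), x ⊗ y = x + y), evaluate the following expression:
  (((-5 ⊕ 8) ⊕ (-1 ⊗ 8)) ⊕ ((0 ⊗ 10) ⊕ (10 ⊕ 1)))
(((-5 ⊕ 8) ⊕ (-1 ⊗ 8)) ⊕ ((0 ⊗ 10) ⊕ (10 ⊕ 1))) = -5

Expand innermost to outermost. Recall ⊕ takes the minimum of its arguments and ⊗ takes their sum. Working out the expression (((-5 ⊕ 8) ⊕ (-1 ⊗ 8)) ⊕ ((0 ⊗ 10) ⊕ (10 ⊕ 1))) gives -5.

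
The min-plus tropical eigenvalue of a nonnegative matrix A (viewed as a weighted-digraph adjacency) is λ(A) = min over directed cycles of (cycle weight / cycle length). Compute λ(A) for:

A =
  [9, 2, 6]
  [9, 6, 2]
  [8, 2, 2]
λ(A) = 2

Enumerate directed cycles and compute their means (weight / length). Sample:
  cycle 0 → 0: weight = 9, length = 1, mean = 9/1 ≈ 9.000
  cycle 1 → 1: weight = 6, length = 1, mean = 6/1 ≈ 6.000
  cycle 2 → 2: weight = 2, length = 1, mean = 2/1 ≈ 2.000
  cycle 0 → 1 → 0: weight = 11, length = 2, mean = 11/2 ≈ 5.500
  cycle 0 → 2 → 0: weight = 14, length = 2, mean = 14/2 ≈ 7.000
  cycle 1 → 0 → 1: weight = 11, length = 2, mean = 11/2 ≈ 5.500
Minimum mean = 2.000, attained e.g. along the cycle 2 → 2 with weight 2 and length 1. So λ(A) = 2/1 = 2.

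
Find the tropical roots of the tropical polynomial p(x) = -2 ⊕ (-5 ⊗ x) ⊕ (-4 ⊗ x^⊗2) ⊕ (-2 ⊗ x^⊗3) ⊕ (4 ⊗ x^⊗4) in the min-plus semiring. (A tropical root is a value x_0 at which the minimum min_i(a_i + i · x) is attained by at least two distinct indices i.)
Roots: {-6, -2, -1, 3}

Each tropical root is a break point of the lower envelope of the lines y = a_i + i · x (there are 5 lines, with slopes 0, 1, ..., 4). Only the lines that attain the minimum somewhere contribute to roots; other lines are dominated. Here the surviving (envelope) indices are i = 4, i = 3, i = 2, i = 1, i = 0.
Intersections between consecutive envelope lines give the roots: for adjacent envelope indices i < j the intersection is x = (a_i − a_j) / (j − i). Reading off the sorted break points: {-6, -2, -1, 3}.
Verification: at each break x_0, at least two indices attain the minimum of min_i(a_i + i · x_0).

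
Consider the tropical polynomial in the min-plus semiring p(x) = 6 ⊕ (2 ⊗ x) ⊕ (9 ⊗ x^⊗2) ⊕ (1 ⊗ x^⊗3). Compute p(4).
p(4) = 6

A tropical monomial a ⊗ x^⊗i evaluates to a + i · x. Evaluating each term at x = 4:
  Term 0 contributes 6 + 0 · 4 = 6
  Term 1 contributes 2 + 1 · 4 = 6
  Term 2 contributes 9 + 2 · 4 = 17
  Term 3 contributes 1 + 3 · 4 = 13
p(4) = ⊕ of these = min[6, 6, 17, 13] = 6.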